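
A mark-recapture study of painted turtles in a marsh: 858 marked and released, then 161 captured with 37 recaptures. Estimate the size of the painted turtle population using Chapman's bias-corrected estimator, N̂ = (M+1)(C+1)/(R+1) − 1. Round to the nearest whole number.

N̂ = (858+1)(161+1)/(37+1) − 1 = 859·162/38 − 1
= 139158/38 − 1 ≈ 3662.1 − 1 ≈ 3661.1 → 3661

N ≈ 3661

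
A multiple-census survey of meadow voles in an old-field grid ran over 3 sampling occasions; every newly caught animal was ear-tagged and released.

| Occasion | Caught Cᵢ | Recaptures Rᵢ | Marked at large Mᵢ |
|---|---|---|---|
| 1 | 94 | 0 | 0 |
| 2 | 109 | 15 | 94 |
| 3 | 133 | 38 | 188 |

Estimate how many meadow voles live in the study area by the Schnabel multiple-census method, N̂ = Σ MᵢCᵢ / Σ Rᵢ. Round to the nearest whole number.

N ≈ 665

Σ MᵢCᵢ = 0·94 + 94·109 + 188·133 = 0 + 10246 + 25004 = 35250
Σ Rᵢ = 0 + 15 + 38 = 53
N̂ = 35250 / 53 ≈ 665.1 → 665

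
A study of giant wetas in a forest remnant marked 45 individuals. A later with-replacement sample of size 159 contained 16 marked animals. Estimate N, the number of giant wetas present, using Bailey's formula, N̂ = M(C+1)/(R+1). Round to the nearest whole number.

N ≈ 424

N̂ = 45·(159+1)/(16+1) = 45·160/17 = 7200/17 ≈ 423.5 → 424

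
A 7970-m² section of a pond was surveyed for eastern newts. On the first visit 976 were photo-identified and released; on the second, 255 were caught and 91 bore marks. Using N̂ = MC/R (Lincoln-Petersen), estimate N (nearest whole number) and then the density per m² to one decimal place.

N̂ = 976·255/91 = 248880/91 ≈ 2734.9 → 2735
Density = N̂ / area = 2735 / 7970 ≈ 0.34 → 0.3 per m²

density ≈ 0.3 eastern newts per m²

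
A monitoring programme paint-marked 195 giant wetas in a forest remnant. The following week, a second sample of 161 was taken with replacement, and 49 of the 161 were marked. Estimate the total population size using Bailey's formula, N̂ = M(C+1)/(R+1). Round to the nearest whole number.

N ≈ 632

N̂ = 195·(161+1)/(49+1) = 195·162/50 = 31590/50 ≈ 631.8 → 632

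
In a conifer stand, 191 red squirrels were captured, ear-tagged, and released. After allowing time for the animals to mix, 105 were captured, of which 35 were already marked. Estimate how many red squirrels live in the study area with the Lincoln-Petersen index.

N = 573

Lincoln-Petersen assumes M/N = R/C, so N = M·C / R.
N = (191 × 105) / 35 = 20055 / 35 = 573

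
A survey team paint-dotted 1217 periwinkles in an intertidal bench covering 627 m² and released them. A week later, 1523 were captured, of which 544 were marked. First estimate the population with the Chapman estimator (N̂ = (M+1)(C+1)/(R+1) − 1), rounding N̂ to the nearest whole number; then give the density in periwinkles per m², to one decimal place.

N̂ = 1218·1524/545 − 1 = 1856232/545 − 1 ≈ 3404.9 → 3405
Density = N̂ / area = 3405 / 627 ≈ 5.43 → 5.4 per m²

density ≈ 5.4 periwinkles per m²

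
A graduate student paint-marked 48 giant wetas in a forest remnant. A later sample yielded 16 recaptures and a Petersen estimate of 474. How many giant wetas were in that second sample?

C = 158

From N = M·C/R: C = N·R / M = 474·16 / 48 = 7584 / 48 = 158.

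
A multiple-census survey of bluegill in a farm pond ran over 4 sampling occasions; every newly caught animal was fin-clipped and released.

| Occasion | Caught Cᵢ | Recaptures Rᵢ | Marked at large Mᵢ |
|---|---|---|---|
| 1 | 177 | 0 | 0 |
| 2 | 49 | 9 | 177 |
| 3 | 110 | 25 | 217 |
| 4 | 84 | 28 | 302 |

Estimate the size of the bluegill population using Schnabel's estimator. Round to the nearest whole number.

Σ MᵢCᵢ = 0·177 + 177·49 + 217·110 + 302·84 = 0 + 8673 + 23870 + 25368 = 57911
Σ Rᵢ = 0 + 9 + 25 + 28 = 62
N̂ = 57911 / 62 ≈ 934.0 → 934

N ≈ 934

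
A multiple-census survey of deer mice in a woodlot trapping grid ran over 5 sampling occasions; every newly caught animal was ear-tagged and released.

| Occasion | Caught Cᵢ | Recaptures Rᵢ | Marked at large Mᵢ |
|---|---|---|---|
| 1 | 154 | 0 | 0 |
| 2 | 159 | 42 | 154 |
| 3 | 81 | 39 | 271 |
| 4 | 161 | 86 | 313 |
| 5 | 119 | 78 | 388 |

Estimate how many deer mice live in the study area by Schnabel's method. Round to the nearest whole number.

Σ MᵢCᵢ = 0·154 + 154·159 + 271·81 + 313·161 + 388·119 = 0 + 24486 + 21951 + 50393 + 46172 = 143002
Σ Rᵢ = 0 + 42 + 39 + 86 + 78 = 245
N̂ = 143002 / 245 ≈ 583.7 → 584

N ≈ 584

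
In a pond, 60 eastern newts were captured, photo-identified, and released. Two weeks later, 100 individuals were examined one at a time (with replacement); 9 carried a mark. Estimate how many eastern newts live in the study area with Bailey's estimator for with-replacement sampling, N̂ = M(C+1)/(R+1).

N = 606

N̂ = 60·(100+1)/(9+1) = 60·101/10 = 6060/10 = 606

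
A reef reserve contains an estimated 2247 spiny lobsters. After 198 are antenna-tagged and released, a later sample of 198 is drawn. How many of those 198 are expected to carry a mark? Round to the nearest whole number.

expected recaptures ≈ 17

The marked fraction of the population is 198/2247, so in a sample of 198 expect C·(M/N) marked.
E[R] = 198 × 198 / 2247 = 39204 / 2247 ≈ 17.4 → 17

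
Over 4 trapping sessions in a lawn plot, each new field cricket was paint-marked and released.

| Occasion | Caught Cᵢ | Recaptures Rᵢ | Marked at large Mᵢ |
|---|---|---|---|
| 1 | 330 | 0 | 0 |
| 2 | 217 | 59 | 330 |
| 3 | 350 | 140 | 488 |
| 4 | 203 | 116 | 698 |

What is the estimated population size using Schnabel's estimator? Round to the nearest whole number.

Σ MᵢCᵢ = 0·330 + 330·217 + 488·350 + 698·203 = 0 + 71610 + 170800 + 141694 = 384104
Σ Rᵢ = 0 + 59 + 140 + 116 = 315
N̂ = 384104 / 315 ≈ 1219.4 → 1219

N ≈ 1219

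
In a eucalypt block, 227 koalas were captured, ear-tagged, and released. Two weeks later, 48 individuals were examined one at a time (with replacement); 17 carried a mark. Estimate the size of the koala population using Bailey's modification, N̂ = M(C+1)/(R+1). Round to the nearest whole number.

N ≈ 618

N̂ = 227·(48+1)/(17+1) = 227·49/18 = 11123/18 ≈ 617.9 → 618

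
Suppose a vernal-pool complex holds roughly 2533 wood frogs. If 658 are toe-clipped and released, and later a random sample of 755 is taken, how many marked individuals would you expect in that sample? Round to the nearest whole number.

expected recaptures ≈ 196

The marked fraction of the population is 658/2533, so in a sample of 755 expect C·(M/N) marked.
E[R] = 658 × 755 / 2533 = 496790 / 2533 ≈ 196.1 → 196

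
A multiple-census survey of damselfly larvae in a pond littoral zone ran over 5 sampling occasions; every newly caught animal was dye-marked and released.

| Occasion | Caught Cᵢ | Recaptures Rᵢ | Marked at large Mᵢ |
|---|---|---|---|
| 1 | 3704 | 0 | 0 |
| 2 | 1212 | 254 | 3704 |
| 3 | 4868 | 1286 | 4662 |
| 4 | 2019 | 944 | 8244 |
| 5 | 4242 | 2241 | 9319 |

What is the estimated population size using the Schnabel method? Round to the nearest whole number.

Σ MᵢCᵢ = 0·3704 + 3704·1212 + 4662·4868 + 8244·2019 + 9319·4242 = 0 + 4489248 + 22694616 + 16644636 + 39531198 = 83359698
Σ Rᵢ = 0 + 254 + 1286 + 944 + 2241 = 4725
N̂ = 83359698 / 4725 ≈ 17642.3 → 17642

N ≈ 17,642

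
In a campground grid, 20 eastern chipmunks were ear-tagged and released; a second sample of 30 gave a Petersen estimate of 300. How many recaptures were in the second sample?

From N = M·C/R: R = M·C / N = 20·30 / 300 = 600 / 300 = 2.

R = 2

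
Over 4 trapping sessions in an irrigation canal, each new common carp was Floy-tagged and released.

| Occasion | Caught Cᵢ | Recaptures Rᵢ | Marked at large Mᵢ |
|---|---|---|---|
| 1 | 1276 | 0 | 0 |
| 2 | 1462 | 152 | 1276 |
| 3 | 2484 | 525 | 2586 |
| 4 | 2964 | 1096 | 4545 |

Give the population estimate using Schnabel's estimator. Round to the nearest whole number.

Σ MᵢCᵢ = 0·1276 + 1276·1462 + 2586·2484 + 4545·2964 = 0 + 1865512 + 6423624 + 13471380 = 21760516
Σ Rᵢ = 0 + 152 + 525 + 1096 = 1773
N̂ = 21760516 / 1773 ≈ 12273.3 → 12273

N ≈ 12,273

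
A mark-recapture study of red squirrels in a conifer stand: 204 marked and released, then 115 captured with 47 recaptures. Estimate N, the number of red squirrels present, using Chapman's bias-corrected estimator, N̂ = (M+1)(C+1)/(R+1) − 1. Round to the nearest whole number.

N̂ = (204+1)(115+1)/(47+1) − 1 = 205·116/48 − 1
= 23780/48 − 1 ≈ 495.4 − 1 ≈ 494.4 → 494

N ≈ 494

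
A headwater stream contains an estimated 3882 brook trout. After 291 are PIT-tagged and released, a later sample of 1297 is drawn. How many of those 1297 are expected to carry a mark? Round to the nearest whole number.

The marked fraction of the population is 291/3882, so in a sample of 1297 expect C·(M/N) marked.
E[R] = 291 × 1297 / 3882 = 377427 / 3882 ≈ 97.2 → 97

expected recaptures ≈ 97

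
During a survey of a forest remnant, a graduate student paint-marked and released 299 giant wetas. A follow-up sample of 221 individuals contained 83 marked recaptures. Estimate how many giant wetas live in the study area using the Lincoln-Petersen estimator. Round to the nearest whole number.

N ≈ 796

N = (299 × 221) / 83 = 66079 / 83 ≈ 796.1 → 796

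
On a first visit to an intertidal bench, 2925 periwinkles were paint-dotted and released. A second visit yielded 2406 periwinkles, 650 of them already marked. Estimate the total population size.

N = 10,827

N = (2925 × 2406) / 650 = 7037550 / 650 = 10827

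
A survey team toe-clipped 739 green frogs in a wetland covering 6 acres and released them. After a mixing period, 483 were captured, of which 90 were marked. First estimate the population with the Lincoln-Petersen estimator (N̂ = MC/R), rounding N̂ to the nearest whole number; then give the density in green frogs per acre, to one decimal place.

density ≈ 661.0 green frogs per acre

N̂ = 739·483/90 = 356937/90 ≈ 3966.0 → 3966
Density = N̂ / area = 3966 / 6 = 661.0 per acre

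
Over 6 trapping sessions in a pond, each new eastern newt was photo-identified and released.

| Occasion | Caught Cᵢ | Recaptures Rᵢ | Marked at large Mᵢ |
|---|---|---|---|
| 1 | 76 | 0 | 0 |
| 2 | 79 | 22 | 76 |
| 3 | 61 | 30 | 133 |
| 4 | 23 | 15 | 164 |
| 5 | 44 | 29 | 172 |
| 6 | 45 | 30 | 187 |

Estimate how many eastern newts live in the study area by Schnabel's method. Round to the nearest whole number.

Σ MᵢCᵢ = 0·76 + 76·79 + 133·61 + 164·23 + 172·44 + 187·45 = 0 + 6004 + 8113 + 3772 + 7568 + 8415 = 33872
Σ Rᵢ = 0 + 22 + 30 + 15 + 29 + 30 = 126
N̂ = 33872 / 126 ≈ 268.8 → 269

N ≈ 269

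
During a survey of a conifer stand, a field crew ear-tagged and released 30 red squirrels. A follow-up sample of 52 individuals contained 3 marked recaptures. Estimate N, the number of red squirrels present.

N = (30 × 52) / 3 = 1560 / 3 = 520

N = 520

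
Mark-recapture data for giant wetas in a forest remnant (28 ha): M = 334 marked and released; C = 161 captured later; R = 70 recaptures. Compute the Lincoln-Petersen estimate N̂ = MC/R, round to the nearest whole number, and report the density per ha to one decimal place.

density ≈ 27.4 giant wetas per ha

N̂ = 334·161/70 = 53774/70 ≈ 768.2 → 768
Density = N̂ / area = 768 / 28 ≈ 27.43 → 27.4 per ha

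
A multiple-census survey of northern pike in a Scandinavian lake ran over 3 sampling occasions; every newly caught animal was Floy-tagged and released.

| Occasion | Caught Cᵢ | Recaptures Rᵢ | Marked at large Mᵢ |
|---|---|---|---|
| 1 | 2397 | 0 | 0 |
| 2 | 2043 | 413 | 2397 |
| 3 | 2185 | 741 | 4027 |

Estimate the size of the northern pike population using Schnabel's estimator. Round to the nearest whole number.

N ≈ 11,868

Σ MᵢCᵢ = 0·2397 + 2397·2043 + 4027·2185 = 0 + 4897071 + 8798995 = 13696066
Σ Rᵢ = 0 + 413 + 741 = 1154
N̂ = 13696066 / 1154 ≈ 11868.3 → 11868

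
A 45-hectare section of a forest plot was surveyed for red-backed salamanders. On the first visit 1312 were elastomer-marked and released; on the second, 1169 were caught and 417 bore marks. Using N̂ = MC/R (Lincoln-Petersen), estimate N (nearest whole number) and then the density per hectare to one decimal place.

N̂ = 1312·1169/417 = 1533728/417 ≈ 3678.0 → 3678
Density = N̂ / area = 3678 / 45 ≈ 81.73 → 81.7 per hectare

density ≈ 81.7 red-backed salamanders per hectare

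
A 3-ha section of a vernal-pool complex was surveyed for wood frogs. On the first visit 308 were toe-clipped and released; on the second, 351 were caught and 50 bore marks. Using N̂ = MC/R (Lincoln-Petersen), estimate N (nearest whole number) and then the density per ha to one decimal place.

density ≈ 720.7 wood frogs per ha

N̂ = 308·351/50 = 108108/50 ≈ 2162.2 → 2162
Density = N̂ / area = 2162 / 3 ≈ 720.67 → 720.7 per ha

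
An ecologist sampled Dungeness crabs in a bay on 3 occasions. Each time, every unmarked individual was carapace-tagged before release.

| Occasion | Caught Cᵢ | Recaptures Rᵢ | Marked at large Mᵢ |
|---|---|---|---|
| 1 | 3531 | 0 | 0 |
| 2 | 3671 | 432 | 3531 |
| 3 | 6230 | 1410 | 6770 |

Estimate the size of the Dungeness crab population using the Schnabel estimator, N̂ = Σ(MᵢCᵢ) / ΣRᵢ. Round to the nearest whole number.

Σ MᵢCᵢ = 0·3531 + 3531·3671 + 6770·6230 = 0 + 12962301 + 42177100 = 55139401
Σ Rᵢ = 0 + 432 + 1410 = 1842
N̂ = 55139401 / 1842 ≈ 29934.5 → 29935

N ≈ 29,935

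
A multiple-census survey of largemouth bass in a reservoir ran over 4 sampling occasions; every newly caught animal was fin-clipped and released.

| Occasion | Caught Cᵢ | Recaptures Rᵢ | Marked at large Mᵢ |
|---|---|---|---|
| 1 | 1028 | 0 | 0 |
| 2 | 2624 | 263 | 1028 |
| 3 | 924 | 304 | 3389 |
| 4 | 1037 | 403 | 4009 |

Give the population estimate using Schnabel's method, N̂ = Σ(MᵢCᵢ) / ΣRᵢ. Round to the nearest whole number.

N ≈ 10,295

Σ MᵢCᵢ = 0·1028 + 1028·2624 + 3389·924 + 4009·1037 = 0 + 2697472 + 3131436 + 4157333 = 9986241
Σ Rᵢ = 0 + 263 + 304 + 403 = 970
N̂ = 9986241 / 970 ≈ 10295.1 → 10295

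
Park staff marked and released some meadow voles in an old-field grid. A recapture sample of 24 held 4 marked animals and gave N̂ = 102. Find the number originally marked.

M = 17

From N = M·C/R: M = N·R / C = 102·4 / 24 = 408 / 24 = 17.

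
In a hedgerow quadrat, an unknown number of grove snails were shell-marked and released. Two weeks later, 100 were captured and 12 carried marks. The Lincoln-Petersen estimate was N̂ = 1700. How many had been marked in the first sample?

From N = M·C/R: M = N·R / C = 1700·12 / 100 = 20400 / 100 = 204.

M = 204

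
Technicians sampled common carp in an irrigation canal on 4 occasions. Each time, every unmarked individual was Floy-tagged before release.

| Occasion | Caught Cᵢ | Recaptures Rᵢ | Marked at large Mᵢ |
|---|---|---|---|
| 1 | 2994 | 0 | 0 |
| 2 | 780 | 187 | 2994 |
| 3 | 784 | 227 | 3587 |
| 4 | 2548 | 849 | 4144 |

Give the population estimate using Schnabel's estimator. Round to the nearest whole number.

Σ MᵢCᵢ = 0·2994 + 2994·780 + 3587·784 + 4144·2548 = 0 + 2335320 + 2812208 + 10558912 = 15706440
Σ Rᵢ = 0 + 187 + 227 + 849 = 1263
N̂ = 15706440 / 1263 ≈ 12435.8 → 12436

N ≈ 12,436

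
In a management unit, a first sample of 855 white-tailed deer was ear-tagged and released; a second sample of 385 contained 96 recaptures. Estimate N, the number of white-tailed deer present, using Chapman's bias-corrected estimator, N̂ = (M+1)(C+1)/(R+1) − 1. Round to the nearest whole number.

N ≈ 3405

N̂ = (855+1)(385+1)/(96+1) − 1 = 856·386/97 − 1
= 330416/97 − 1 ≈ 3406.4 − 1 ≈ 3405.4 → 3405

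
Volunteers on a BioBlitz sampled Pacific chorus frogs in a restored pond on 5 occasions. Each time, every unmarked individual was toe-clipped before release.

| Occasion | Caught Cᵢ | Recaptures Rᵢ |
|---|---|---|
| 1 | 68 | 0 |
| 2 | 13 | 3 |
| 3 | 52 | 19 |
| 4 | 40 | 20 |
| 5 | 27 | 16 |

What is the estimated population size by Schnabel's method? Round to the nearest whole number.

Marked at large before each occasion: Mᵢ = Σⱼ<ᵢ (Cⱼ − Rⱼ) → M1=0, M2=68, M3=78, M4=111, M5=131
Σ MᵢCᵢ = 0·68 + 68·13 + 78·52 + 111·40 + 131·27 = 0 + 884 + 4056 + 4440 + 3537 = 12917
Σ Rᵢ = 0 + 3 + 19 + 20 + 16 = 58
N̂ = 12917 / 58 ≈ 222.7 → 223

N ≈ 223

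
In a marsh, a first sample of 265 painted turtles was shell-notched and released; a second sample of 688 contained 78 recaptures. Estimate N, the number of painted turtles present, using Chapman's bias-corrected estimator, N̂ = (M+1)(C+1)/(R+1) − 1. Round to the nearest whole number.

N̂ = (265+1)(688+1)/(78+1) − 1 = 266·689/79 − 1
= 183274/79 − 1 ≈ 2319.9 − 1 ≈ 2318.9 → 2319

N ≈ 2319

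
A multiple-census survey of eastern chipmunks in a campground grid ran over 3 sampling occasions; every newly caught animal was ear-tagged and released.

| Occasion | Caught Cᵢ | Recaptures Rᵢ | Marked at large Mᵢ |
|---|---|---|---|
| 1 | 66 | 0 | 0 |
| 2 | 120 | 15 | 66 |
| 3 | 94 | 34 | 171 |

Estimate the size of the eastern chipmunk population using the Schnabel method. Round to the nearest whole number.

Σ MᵢCᵢ = 0·66 + 66·120 + 171·94 = 0 + 7920 + 16074 = 23994
Σ Rᵢ = 0 + 15 + 34 = 49
N̂ = 23994 / 49 ≈ 489.7 → 490

N ≈ 490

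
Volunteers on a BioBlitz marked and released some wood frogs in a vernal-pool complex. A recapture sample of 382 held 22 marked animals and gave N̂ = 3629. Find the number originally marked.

M = 209

From N = M·C/R: M = N·R / C = 3629·22 / 382 = 79838 / 382 = 209.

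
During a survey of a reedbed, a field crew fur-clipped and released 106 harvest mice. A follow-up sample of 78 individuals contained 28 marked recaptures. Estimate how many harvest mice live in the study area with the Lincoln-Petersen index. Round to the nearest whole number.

N ≈ 295

Lincoln-Petersen assumes M/N = R/C, so N = M·C / R.
N = (106 × 78) / 28 = 8268 / 28 ≈ 295.3 → 295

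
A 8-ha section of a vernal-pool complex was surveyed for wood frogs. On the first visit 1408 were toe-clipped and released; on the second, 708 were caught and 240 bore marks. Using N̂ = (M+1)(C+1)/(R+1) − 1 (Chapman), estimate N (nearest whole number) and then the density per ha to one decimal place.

N̂ = 1409·709/241 − 1 = 998981/241 − 1 ≈ 4144.1 → 4144
Density = N̂ / area = 4144 / 8 = 518.0 per ha

density ≈ 518.0 wood frogs per ha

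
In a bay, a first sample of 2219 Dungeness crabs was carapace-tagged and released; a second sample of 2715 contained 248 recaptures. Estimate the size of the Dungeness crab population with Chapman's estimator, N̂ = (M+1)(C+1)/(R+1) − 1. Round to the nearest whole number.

N ≈ 24,214

N̂ = (2219+1)(2715+1)/(248+1) − 1 = 2220·2716/249 − 1
= 6029520/249 − 1 ≈ 24214.9 − 1 ≈ 24213.9 → 24214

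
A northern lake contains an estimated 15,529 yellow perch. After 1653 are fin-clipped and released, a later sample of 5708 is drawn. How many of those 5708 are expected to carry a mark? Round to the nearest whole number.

Expected recaptures E[R] = M·C / N.
E[R] = 1653 × 5708 / 15529 = 9435324 / 15529 ≈ 607.6 → 608

expected recaptures ≈ 608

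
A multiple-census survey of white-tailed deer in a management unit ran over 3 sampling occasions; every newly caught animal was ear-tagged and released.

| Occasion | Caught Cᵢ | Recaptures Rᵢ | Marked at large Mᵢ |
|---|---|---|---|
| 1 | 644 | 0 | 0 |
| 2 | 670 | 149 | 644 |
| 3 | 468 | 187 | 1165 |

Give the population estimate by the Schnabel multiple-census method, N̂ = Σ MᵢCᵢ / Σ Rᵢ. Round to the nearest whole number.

N ≈ 2907

Σ MᵢCᵢ = 0·644 + 644·670 + 1165·468 = 0 + 431480 + 545220 = 976700
Σ Rᵢ = 0 + 149 + 187 = 336
N̂ = 976700 / 336 ≈ 2906.8 → 2907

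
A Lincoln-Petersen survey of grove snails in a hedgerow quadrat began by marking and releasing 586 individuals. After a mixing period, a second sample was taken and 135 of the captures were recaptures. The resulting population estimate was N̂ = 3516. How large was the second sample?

From N = M·C/R: C = N·R / M = 3516·135 / 586 = 474660 / 586 = 810.

C = 810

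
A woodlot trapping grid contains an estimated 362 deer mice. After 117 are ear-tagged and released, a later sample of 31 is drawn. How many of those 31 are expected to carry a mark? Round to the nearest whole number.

expected recaptures ≈ 10

Expected recaptures E[R] = M·C / N.
E[R] = 117 × 31 / 362 = 3627 / 362 ≈ 10.0 → 10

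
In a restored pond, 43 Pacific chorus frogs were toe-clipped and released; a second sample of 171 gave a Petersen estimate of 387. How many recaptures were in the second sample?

R = 19

From N = M·C/R: R = M·C / N = 43·171 / 387 = 7353 / 387 = 19.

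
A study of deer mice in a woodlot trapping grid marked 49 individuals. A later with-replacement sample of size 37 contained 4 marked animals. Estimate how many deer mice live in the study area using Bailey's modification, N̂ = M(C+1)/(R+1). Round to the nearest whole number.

N ≈ 372

N̂ = 49·(37+1)/(4+1) = 49·38/5 = 1862/5 ≈ 372.4 → 372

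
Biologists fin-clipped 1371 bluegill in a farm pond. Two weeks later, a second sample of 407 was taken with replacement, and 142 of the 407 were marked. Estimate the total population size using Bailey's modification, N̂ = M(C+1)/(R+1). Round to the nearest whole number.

N̂ = 1371·(407+1)/(142+1) = 1371·408/143 = 559368/143 ≈ 3911.7 → 3912

N ≈ 3912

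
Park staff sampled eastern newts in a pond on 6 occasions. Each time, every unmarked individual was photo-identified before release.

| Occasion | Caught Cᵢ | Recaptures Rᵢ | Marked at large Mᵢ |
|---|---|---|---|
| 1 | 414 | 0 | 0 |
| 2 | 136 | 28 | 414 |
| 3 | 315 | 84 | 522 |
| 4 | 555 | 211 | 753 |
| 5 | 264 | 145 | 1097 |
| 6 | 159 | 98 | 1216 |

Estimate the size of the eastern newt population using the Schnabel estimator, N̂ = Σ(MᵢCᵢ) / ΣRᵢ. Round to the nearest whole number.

N ≈ 1982

Σ MᵢCᵢ = 0·414 + 414·136 + 522·315 + 753·555 + 1097·264 + 1216·159 = 0 + 56304 + 164430 + 417915 + 289608 + 193344 = 1121601
Σ Rᵢ = 0 + 28 + 84 + 211 + 145 + 98 = 566
N̂ = 1121601 / 566 ≈ 1981.6 → 1982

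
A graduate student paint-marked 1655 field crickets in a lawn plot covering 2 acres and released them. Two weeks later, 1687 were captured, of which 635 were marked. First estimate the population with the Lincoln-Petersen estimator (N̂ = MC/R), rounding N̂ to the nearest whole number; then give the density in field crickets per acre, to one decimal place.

N̂ = 1655·1687/635 = 2791985/635 ≈ 4396.8 → 4397
Density = N̂ / area = 4397 / 2 ≈ 2198.50 → 2198.5 per acre

density ≈ 2198.5 field crickets per acre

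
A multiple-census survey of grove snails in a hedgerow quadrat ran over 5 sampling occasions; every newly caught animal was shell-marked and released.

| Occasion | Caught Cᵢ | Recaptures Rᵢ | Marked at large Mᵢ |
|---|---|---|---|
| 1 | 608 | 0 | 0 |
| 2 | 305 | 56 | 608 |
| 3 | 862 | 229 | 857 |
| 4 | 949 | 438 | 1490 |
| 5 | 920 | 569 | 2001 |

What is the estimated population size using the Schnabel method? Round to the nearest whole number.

Σ MᵢCᵢ = 0·608 + 608·305 + 857·862 + 1490·949 + 2001·920 = 0 + 185440 + 738734 + 1414010 + 1840920 = 4179104
Σ Rᵢ = 0 + 56 + 229 + 438 + 569 = 1292
N̂ = 4179104 / 1292 ≈ 3234.6 → 3235

N ≈ 3235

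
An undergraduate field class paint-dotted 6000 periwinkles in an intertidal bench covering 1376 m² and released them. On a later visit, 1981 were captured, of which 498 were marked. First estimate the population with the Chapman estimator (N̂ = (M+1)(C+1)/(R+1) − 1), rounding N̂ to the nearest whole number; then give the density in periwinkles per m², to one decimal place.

density ≈ 17.3 periwinkles per m²

N̂ = 6001·1982/499 − 1 = 11893982/499 − 1 ≈ 23834.6 → 23835
Density = N̂ / area = 23835 / 1376 ≈ 17.32 → 17.3 per m²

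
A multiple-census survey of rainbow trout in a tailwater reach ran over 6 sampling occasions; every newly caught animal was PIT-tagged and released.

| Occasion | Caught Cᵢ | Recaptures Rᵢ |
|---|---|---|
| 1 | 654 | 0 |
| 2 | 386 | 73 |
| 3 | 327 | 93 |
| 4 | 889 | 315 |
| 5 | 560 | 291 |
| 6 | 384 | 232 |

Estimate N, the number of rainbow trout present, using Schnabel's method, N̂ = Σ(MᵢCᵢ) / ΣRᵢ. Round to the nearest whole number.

Marked at large before each occasion: Mᵢ = Σⱼ<ᵢ (Cⱼ − Rⱼ) → M1=0, M2=654, M3=967, M4=1201, M5=1775, M6=2044
Σ MᵢCᵢ = 0·654 + 654·386 + 967·327 + 1201·889 + 1775·560 + 2044·384 = 0 + 252444 + 316209 + 1067689 + 994000 + 784896 = 3415238
Σ Rᵢ = 0 + 73 + 93 + 315 + 291 + 232 = 1004
N̂ = 3415238 / 1004 ≈ 3401.6 → 3402

N ≈ 3402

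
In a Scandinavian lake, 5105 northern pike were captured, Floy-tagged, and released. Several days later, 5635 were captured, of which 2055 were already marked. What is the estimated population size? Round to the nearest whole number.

N = (5105 × 5635) / 2055 = 28766675 / 2055 ≈ 13998.4 → 13998

N ≈ 13,998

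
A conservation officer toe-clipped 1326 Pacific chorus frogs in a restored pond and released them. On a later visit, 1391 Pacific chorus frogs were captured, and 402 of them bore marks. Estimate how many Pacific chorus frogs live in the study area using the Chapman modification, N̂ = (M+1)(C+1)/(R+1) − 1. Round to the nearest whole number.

N ≈ 4583

N̂ = (1326+1)(1391+1)/(402+1) − 1 = 1327·1392/403 − 1
= 1847184/403 − 1 ≈ 4583.6 − 1 ≈ 4582.6 → 4583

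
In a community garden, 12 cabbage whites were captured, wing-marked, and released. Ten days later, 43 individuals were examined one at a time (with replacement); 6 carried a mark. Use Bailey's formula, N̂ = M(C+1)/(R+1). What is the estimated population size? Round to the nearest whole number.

N̂ = 12·(43+1)/(6+1) = 12·44/7 = 528/7 ≈ 75.4 → 75

N ≈ 75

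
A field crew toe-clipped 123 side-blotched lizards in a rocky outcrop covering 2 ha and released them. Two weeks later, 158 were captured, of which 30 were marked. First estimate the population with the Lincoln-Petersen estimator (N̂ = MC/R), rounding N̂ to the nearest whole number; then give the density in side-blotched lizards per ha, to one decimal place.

N̂ = 123·158/30 = 19434/30 ≈ 647.8 → 648
Density = N̂ / area = 648 / 2 = 324.0 per ha

density ≈ 324.0 side-blotched lizards per ha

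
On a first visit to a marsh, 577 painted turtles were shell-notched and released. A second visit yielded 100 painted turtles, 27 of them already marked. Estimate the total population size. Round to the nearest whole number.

Lincoln-Petersen assumes M/N = R/C, so N = M·C / R.
N = (577 × 100) / 27 = 57700 / 27 ≈ 2137.0 → 2137

N ≈ 2137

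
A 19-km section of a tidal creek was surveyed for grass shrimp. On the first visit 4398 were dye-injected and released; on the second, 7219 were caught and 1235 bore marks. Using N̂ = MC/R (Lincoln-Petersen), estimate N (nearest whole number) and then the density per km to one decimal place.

density ≈ 1353.1 grass shrimp per km

N̂ = 4398·7219/1235 = 31749162/1235 ≈ 25707.8 → 25708
Density = N̂ / area = 25708 / 19 ≈ 1353.05 → 1353.1 per km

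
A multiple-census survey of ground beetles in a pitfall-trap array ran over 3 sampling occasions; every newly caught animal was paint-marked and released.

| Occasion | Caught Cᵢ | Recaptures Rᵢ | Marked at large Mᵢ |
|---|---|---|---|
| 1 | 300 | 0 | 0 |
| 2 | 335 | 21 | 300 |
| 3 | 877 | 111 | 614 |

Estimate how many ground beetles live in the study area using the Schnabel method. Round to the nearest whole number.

Σ MᵢCᵢ = 0·300 + 300·335 + 614·877 = 0 + 100500 + 538478 = 638978
Σ Rᵢ = 0 + 21 + 111 = 132
N̂ = 638978 / 132 ≈ 4840.7 → 4841

N ≈ 4841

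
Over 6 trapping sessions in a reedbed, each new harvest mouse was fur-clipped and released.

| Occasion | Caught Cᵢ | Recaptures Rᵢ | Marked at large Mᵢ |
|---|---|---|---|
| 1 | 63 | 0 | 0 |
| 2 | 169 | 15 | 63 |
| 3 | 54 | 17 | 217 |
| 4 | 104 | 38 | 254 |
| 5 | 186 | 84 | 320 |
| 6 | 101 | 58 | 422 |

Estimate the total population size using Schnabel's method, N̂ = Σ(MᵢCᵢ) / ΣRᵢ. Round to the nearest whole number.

N ≈ 712

Σ MᵢCᵢ = 0·63 + 63·169 + 217·54 + 254·104 + 320·186 + 422·101 = 0 + 10647 + 11718 + 26416 + 59520 + 42622 = 150923
Σ Rᵢ = 0 + 15 + 17 + 38 + 84 + 58 = 212
N̂ = 150923 / 212 ≈ 711.9 → 712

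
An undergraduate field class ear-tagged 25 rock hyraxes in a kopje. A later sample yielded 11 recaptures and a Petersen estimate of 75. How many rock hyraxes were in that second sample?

C = 33

From N = M·C/R: C = N·R / M = 75·11 / 25 = 825 / 25 = 33.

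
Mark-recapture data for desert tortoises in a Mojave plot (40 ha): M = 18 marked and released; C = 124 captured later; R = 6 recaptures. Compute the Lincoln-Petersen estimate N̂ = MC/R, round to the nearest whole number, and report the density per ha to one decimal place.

density ≈ 9.3 desert tortoises per ha

N̂ = 18·124/6 = 2232/6 = 372
Density = N̂ / area = 372 / 40 ≈ 9.30 → 9.3 per ha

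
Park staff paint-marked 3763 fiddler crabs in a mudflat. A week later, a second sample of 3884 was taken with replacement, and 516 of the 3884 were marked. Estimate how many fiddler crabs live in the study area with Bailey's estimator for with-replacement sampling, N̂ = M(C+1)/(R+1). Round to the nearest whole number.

N ≈ 28,277

N̂ = 3763·(3884+1)/(516+1) = 3763·3885/517 = 14619255/517 ≈ 28277.1 → 28277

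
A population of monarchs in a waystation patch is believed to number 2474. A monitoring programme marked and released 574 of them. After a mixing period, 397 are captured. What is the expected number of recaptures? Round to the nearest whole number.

Expected recaptures E[R] = M·C / N.
E[R] = 574 × 397 / 2474 = 227878 / 2474 ≈ 92.1 → 92

expected recaptures ≈ 92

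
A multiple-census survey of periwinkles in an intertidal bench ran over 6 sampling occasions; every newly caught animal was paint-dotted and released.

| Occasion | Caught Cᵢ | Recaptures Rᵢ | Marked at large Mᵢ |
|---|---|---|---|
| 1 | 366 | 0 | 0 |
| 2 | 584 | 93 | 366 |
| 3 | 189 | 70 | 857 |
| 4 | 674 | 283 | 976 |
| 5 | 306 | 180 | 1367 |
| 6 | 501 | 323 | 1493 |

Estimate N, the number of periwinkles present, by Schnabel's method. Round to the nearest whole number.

Σ MᵢCᵢ = 0·366 + 366·584 + 857·189 + 976·674 + 1367·306 + 1493·501 = 0 + 213744 + 161973 + 657824 + 418302 + 747993 = 2199836
Σ Rᵢ = 0 + 93 + 70 + 283 + 180 + 323 = 949
N̂ = 2199836 / 949 ≈ 2318.1 → 2318

N ≈ 2318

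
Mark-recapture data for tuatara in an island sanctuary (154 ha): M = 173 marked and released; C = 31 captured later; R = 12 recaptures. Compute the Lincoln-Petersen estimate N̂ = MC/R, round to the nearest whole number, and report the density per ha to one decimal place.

density ≈ 2.9 tuatara per ha

N̂ = 173·31/12 = 5363/12 ≈ 446.9 → 447
Density = N̂ / area = 447 / 154 ≈ 2.90 → 2.9 per ha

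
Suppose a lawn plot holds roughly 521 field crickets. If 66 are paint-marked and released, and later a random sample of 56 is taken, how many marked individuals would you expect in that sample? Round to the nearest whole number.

Expected recaptures E[R] = M·C / N.
E[R] = 66 × 56 / 521 = 3696 / 521 ≈ 7.1 → 7

expected recaptures ≈ 7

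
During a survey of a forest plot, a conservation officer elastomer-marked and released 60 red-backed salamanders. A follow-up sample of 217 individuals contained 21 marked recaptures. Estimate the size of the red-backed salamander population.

N = (60 × 217) / 21 = 13020 / 21 = 620

N = 620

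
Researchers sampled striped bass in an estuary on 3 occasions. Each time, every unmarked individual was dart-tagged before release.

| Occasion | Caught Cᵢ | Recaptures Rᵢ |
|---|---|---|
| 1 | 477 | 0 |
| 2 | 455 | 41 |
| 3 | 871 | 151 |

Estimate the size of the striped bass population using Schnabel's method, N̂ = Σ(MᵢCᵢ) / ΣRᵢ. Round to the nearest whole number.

Marked at large before each occasion: Mᵢ = Σⱼ<ᵢ (Cⱼ − Rⱼ) → M1=0, M2=477, M3=891
Σ MᵢCᵢ = 0·477 + 477·455 + 891·871 = 0 + 217035 + 776061 = 993096
Σ Rᵢ = 0 + 41 + 151 = 192
N̂ = 993096 / 192 ≈ 5172.4 → 5172

N ≈ 5172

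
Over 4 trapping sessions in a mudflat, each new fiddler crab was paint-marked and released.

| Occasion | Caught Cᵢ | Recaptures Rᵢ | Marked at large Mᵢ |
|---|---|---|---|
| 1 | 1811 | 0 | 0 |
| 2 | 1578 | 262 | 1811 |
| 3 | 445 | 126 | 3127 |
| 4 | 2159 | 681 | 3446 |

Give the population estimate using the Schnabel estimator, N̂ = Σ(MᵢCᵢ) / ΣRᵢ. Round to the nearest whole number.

Σ MᵢCᵢ = 0·1811 + 1811·1578 + 3127·445 + 3446·2159 = 0 + 2857758 + 1391515 + 7439914 = 11689187
Σ Rᵢ = 0 + 262 + 126 + 681 = 1069
N̂ = 11689187 / 1069 ≈ 10934.7 → 10935

N ≈ 10,935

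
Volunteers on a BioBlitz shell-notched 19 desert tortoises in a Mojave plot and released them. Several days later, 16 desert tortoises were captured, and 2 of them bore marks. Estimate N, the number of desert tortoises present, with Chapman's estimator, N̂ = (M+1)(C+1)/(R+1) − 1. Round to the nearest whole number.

N ≈ 112

N̂ = (19+1)(16+1)/(2+1) − 1 = 20·17/3 − 1
= 340/3 − 1 ≈ 113.3 − 1 ≈ 112.3 → 112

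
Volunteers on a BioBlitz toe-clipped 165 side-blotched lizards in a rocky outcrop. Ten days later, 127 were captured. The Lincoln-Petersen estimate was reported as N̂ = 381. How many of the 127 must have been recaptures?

From N = M·C/R: R = M·C / N = 165·127 / 381 = 20955 / 381 = 55.

R = 55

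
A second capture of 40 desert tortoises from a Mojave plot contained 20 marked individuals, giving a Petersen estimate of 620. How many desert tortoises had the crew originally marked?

From N = M·C/R: M = N·R / C = 620·20 / 40 = 12400 / 40 = 310.

M = 310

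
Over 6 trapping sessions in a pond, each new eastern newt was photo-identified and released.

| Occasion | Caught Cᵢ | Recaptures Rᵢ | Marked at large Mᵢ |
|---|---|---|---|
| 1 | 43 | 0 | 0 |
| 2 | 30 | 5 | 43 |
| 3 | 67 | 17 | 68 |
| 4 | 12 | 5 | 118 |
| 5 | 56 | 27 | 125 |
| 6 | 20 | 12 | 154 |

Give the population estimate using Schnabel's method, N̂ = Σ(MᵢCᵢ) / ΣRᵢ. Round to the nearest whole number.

N ≈ 263

Σ MᵢCᵢ = 0·43 + 43·30 + 68·67 + 118·12 + 125·56 + 154·20 = 0 + 1290 + 4556 + 1416 + 7000 + 3080 = 17342
Σ Rᵢ = 0 + 5 + 17 + 5 + 27 + 12 = 66
N̂ = 17342 / 66 ≈ 262.8 → 263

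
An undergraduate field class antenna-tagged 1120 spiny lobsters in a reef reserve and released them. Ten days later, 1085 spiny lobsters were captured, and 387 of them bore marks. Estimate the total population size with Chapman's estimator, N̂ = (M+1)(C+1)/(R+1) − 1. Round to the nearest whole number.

N̂ = (1120+1)(1085+1)/(387+1) − 1 = 1121·1086/388 − 1
= 1217406/388 − 1 ≈ 3137.6 − 1 ≈ 3136.6 → 3137

N ≈ 3137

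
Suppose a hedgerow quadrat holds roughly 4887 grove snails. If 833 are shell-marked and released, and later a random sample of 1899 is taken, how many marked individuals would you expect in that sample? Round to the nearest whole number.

expected recaptures ≈ 324

The marked fraction of the population is 833/4887, so in a sample of 1899 expect C·(M/N) marked.
E[R] = 833 × 1899 / 4887 = 1581867 / 4887 ≈ 323.7 → 324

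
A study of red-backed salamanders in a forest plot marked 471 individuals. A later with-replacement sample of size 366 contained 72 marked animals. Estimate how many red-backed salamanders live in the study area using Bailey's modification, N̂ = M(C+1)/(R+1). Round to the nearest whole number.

N ≈ 2368

N̂ = 471·(366+1)/(72+1) = 471·367/73 = 172857/73 ≈ 2367.9 → 2368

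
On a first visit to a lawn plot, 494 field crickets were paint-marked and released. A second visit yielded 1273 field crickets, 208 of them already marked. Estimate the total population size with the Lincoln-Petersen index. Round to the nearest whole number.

N ≈ 3023

If marked individuals mix randomly, R/C ≈ M/N, giving N ≈ M·C/R.
N = (494 × 1273) / 208 = 628862 / 208 ≈ 3023.4 → 3023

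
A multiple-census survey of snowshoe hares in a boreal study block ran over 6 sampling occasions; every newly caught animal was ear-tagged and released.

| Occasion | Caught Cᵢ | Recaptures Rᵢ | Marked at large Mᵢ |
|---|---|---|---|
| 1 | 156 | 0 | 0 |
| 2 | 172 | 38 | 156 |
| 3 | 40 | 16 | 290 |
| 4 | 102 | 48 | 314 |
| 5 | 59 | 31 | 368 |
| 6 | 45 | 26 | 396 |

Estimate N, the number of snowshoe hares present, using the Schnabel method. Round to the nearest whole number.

Σ MᵢCᵢ = 0·156 + 156·172 + 290·40 + 314·102 + 368·59 + 396·45 = 0 + 26832 + 11600 + 32028 + 21712 + 17820 = 109992
Σ Rᵢ = 0 + 38 + 16 + 48 + 31 + 26 = 159
N̂ = 109992 / 159 ≈ 691.8 → 692

N ≈ 692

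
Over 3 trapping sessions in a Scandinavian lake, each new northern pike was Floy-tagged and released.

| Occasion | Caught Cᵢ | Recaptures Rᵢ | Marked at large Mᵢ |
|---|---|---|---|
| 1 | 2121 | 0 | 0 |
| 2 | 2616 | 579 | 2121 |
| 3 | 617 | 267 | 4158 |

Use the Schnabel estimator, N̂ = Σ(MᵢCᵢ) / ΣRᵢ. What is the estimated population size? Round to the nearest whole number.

Σ MᵢCᵢ = 0·2121 + 2121·2616 + 4158·617 = 0 + 5548536 + 2565486 = 8114022
Σ Rᵢ = 0 + 579 + 267 = 846
N̂ = 8114022 / 846 ≈ 9591.0 → 9591

N ≈ 9591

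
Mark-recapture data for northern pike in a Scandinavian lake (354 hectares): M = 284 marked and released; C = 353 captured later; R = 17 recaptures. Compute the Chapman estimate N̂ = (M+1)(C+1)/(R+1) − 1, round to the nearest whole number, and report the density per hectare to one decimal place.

N̂ = 285·354/18 − 1 = 100890/18 − 1 = 5604
Density = N̂ / area = 5604 / 354 ≈ 15.83 → 15.8 per hectare

density ≈ 15.8 northern pike per hectare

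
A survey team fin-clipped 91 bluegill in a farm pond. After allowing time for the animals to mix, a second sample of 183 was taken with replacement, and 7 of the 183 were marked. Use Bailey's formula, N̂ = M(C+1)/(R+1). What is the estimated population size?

N = 2093

N̂ = 91·(183+1)/(7+1) = 91·184/8 = 16744/8 = 2093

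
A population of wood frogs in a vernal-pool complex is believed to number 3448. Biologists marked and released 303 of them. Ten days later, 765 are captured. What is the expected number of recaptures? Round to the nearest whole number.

The marked fraction of the population is 303/3448, so in a sample of 765 expect C·(M/N) marked.
E[R] = 303 × 765 / 3448 = 231795 / 3448 ≈ 67.2 → 67

expected recaptures ≈ 67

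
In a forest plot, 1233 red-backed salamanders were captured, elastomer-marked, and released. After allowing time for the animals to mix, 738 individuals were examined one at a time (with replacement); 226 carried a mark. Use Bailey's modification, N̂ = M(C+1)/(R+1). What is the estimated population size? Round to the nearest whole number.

N̂ = 1233·(738+1)/(226+1) = 1233·739/227 = 911187/227 ≈ 4014.0 → 4014

N ≈ 4014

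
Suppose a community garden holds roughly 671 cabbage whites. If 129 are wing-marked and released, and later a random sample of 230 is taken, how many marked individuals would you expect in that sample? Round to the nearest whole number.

expected recaptures ≈ 44

Expected recaptures E[R] = M·C / N.
E[R] = 129 × 230 / 671 = 29670 / 671 ≈ 44.2 → 44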